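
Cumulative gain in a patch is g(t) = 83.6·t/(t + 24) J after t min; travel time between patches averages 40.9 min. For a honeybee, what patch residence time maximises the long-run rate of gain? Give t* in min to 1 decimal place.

31.3 min

Maximise g(t)/(T+t): set derivative to zero → g'(t)(T+t) = g(t).
g'(t) = 83.6·24/(t + 24)². Setting 83.6·24/(t+24)² = 83.6t/[(t+24)(40.9+t)] gives 24(40.9+t) = t(t+24), so t² = 24×40.9 = 981.6.
t* = √981.6 = 31.33 min.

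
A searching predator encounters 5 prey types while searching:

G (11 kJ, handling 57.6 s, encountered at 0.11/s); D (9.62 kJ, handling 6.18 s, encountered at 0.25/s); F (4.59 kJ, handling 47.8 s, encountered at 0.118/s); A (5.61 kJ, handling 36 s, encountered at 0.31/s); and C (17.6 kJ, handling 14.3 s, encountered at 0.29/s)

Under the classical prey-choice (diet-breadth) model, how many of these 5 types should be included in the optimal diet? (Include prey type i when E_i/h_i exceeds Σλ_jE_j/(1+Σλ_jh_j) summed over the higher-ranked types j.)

2

Rank by E/h (kJ/s): D 1.56, C 1.23, G 0.191, A 0.156, F 0.096. Include each in turn until the next type's E/h falls below the running intake rate.
Rate on top 1: 0.945. C: 1.23 > 0.945 → include.
Rate on top 2: 1.122. G: 0.191 < 1.122 → exclude; stop.
Optimal diet: D, C — 2 of 5 types.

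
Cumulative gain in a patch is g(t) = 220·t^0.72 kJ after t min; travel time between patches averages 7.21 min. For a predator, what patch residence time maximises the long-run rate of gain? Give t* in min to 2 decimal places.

18.54 min

Optimal t* satisfies g'(t*) = g(t*)/(T + t*).
g'(t) = 0.72·220·t^-0.28. Setting 0.72·220·t^-0.28 = 220·t^0.72/(7.21+t) gives 0.72(7.21+t) = t, so 0.28·t = 0.72×7.21.
t* = 0.72×7.21/0.28 = 18.54 min.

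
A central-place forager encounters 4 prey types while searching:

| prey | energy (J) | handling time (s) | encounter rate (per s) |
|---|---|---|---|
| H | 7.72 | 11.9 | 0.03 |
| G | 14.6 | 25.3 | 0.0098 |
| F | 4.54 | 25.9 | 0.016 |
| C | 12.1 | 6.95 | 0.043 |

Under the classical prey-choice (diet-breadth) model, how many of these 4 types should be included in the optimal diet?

3

Profitabilities (E/h, J/s): C 1.74, H 0.649, G 0.577, F 0.175. Add prey in this order while the next type's profitability exceeds the intake rate on those already taken.
Rate on top 1: 0.4006. H: 0.649 > 0.4006 → include.
Rate on top 2: 0.4541. G: 0.577 > 0.4541 → include.
Rate on top 3: 0.4701. F: 0.175 < 0.4701 → exclude; stop.
Optimal diet: C, H, G — 3 of 4 types.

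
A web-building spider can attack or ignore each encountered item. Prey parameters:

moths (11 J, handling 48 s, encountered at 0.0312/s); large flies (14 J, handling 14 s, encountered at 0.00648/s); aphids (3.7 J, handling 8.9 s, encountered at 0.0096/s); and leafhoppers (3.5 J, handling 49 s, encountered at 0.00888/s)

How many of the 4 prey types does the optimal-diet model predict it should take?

3

Profitabilities (E/h, J/s): large flies 1, aphids 0.416, moths 0.229, leafhoppers 0.0714. Add prey in this order while the next type's profitability exceeds the intake rate on those already taken.
Rate on top 1: 0.08317. aphids: 0.416 > 0.08317 → include.
Rate on top 2: 0.1073. moths: 0.229 > 0.1073 → include.
Rate on top 3: 0.1756. leafhoppers: 0.0714 < 0.1756 → exclude; stop.
Optimal diet: large flies, aphids, moths — 3 of 4 types.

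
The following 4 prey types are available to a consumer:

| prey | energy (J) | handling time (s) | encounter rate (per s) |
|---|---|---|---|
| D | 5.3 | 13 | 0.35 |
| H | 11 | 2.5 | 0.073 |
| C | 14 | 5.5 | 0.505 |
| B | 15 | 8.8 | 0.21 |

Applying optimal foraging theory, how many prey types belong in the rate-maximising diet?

2

E/h in descending order: H 4.4, C 2.55, B 1.7, D 0.408 J/s. The optimal diet is the largest prefix of this list for which every included type satisfies E_i/h_i > R on the types above it.
Rate on top 1: 0.6791. C: 2.55 > 0.6791 → include.
Rate on top 2: 1.988. B: 1.7 < 1.988 → exclude; stop.
Optimal diet: H, C — 2 of 4 types.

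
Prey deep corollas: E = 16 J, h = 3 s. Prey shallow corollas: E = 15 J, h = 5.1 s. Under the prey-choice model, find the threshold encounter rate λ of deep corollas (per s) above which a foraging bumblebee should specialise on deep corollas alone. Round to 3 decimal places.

0.410 per s

At the threshold, the rate on deep corollas alone equals the profitability of shallow corollas: λ·16/(1 + λ·3) = 15/5.1 = 2.941.
Rearranging, λ(16 − 2.941×3) = 2.941, so λ = 2.941/7.176 = 0.4098 per s.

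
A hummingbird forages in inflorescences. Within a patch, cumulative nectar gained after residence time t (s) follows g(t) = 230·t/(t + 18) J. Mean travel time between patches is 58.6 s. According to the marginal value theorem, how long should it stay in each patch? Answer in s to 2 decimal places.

Optimal t* satisfies g'(t*) = g(t*)/(T + t*).
g'(t) = 230·18/(t + 18)². Setting 230·18/(t+18)² = 230t/[(t+18)(58.6+t)] gives 18(58.6+t) = t(t+18), so t² = 18×58.6 = 1055.
t* = √1055 = 32.48 s.

32.48 s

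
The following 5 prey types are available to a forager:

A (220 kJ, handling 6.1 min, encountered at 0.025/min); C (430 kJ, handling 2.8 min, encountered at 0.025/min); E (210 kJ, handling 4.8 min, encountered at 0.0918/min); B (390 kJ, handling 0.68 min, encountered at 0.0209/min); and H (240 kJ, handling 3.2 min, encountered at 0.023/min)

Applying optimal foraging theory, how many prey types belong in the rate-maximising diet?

E/h in descending order: B 574, C 154, H 75, E 43.8, A 36.1 kJ/min. The optimal diet is the largest prefix of this list for which every included type satisfies E_i/h_i > R on the types above it.
Rate on top 1: 8.037. C: 154 > 8.037 → include.
Rate on top 2: 17.43. H: 75 > 17.43 → include.
Rate on top 3: 21.09. E: 43.8 > 21.09 → include.
Rate on top 4: 27.34. A: 36.1 > 27.34 → include.
Optimal diet: B, C, H, E, A — 5 of 5 types.

5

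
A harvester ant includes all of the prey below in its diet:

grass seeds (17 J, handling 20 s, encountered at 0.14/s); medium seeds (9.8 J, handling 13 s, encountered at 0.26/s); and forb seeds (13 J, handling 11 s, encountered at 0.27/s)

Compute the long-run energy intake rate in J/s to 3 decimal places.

R = (0.14×17 + 0.26×9.8 + 0.27×13) / (1 + 0.14×20 + 0.26×13 + 0.27×11) = 8.438/10.15 = 0.8313 J/s.

0.831 J/s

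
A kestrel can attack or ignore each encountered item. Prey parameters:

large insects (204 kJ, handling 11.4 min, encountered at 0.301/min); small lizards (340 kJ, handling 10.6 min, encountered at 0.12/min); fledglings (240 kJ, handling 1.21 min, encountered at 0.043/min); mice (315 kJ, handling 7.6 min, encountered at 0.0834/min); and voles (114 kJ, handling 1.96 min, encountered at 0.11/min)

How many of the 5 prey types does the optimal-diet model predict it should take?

4

Rank by E/h (kJ/min): fledglings 198, voles 58.2, mice 41.4, small lizards 32.1, large insects 17.9. Include each in turn until the next type's E/h falls below the running intake rate.
Rate on top 1: 9.81. voles: 58.2 > 9.81 → include.
Rate on top 2: 18.03. mice: 41.4 > 18.03 → include.
Rate on top 3: 25.84. small lizards: 32.1 > 25.84 → include.
Rate on top 4: 28.34. large insects: 17.9 < 28.34 → exclude; stop.
Optimal diet: fledglings, voles, mice, small lizards — 4 of 5 types.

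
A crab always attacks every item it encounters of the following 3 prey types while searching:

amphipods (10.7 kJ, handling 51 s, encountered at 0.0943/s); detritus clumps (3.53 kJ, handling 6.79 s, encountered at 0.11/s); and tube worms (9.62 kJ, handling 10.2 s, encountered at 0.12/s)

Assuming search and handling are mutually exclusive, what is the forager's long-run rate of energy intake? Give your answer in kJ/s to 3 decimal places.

0.328 kJ/s

Energy encountered per unit search time: 0.0943×10.7 + 0.11×3.53 + 0.12×9.62 = 2.552 kJ/s.
Handling time per unit search time: 0.0943×51 + 0.11×6.79 + 0.12×10.2 = 6.78.
Rate = 2.552/(1 + 6.78) = 0.328 kJ/s.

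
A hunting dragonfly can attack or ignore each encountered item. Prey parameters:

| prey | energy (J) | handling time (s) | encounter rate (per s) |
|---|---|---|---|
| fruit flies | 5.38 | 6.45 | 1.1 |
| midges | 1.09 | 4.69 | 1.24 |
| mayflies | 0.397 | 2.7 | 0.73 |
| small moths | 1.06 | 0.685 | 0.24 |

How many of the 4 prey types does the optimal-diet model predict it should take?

2

E/h in descending order: small moths 1.55, fruit flies 0.834, midges 0.232, mayflies 0.147 J/s. The optimal diet is the largest prefix of this list for which every included type satisfies E_i/h_i > R on the types above it.
Rate on top 1: 0.2185. fruit flies: 0.834 > 0.2185 → include.
Rate on top 2: 0.7473. midges: 0.232 < 0.7473 → exclude; stop.
Optimal diet: small moths, fruit flies — 2 of 4 types.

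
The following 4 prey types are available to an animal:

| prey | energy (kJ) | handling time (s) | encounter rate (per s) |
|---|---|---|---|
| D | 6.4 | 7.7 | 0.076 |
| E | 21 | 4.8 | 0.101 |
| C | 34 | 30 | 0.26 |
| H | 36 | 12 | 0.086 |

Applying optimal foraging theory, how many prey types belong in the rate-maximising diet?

Profitabilities (E/h, kJ/s): E 4.38, H 3, C 1.13, D 0.831. Add prey in this order while the next type's profitability exceeds the intake rate on those already taken.
Rate on top 1: 1.428. H: 3 > 1.428 → include.
Rate on top 2: 2.073. C: 1.13 < 2.073 → exclude; stop.
Optimal diet: E, H — 2 of 4 types.

2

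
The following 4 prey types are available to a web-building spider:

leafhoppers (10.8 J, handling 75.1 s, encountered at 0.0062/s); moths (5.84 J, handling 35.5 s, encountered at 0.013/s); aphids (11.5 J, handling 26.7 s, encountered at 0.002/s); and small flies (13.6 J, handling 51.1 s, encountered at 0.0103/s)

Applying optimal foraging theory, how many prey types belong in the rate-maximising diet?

4

Rank by E/h (J/s): aphids 0.431, small flies 0.266, moths 0.165, leafhoppers 0.144. Include each in turn until the next type's E/h falls below the running intake rate.
Rate on top 1: 0.02183. small flies: 0.266 > 0.02183 → include.
Rate on top 2: 0.1032. moths: 0.165 > 0.1032 → include.
Rate on top 3: 0.1171. leafhoppers: 0.144 > 0.1171 → include.
Optimal diet: aphids, small flies, moths, leafhoppers — 4 of 4 types.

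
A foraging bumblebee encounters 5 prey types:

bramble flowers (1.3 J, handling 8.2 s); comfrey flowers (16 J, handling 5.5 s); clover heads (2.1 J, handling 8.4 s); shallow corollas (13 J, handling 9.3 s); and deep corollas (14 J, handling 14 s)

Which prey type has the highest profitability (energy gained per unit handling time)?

comfrey flowers

Profitability E/h (J/s): bramble flowers = 1.3/8.2 = 0.159, comfrey flowers = 16/5.5 = 2.91, clover heads = 2.1/8.4 = 0.25, shallow corollas = 13/9.3 = 1.4, deep corollas = 14/14 = 1.
Ranked: comfrey flowers > shallow corollas > deep corollas > clover heads > bramble flowers.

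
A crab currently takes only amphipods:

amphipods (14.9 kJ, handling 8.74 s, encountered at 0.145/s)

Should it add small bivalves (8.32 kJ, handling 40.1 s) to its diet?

No

Current rate: (0.145×14.9)/(1 + 0.145×8.74) = 0.9529 kJ/s.
Profitability of small bivalves: 8.32/40.1 = 0.2075 kJ/s.
Since 0.2075 < R, time spent handling small bivalves is better spent searching.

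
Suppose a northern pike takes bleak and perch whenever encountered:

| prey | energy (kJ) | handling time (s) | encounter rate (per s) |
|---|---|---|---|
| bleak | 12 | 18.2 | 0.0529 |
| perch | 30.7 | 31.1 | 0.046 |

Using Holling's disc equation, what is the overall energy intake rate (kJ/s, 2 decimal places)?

0.60 kJ/s

Energy encountered per unit search time: 0.0529×12 + 0.046×30.7 = 2.047 kJ/s.
Handling time per unit search time: 0.0529×18.2 + 0.046×31.1 = 2.393.
Rate = 2.047/(1 + 2.393) = 0.6032 kJ/s.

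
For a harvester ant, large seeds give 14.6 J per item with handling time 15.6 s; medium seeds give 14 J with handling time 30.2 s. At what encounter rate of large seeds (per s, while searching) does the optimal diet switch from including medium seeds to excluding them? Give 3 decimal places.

The zero-one rule: include medium seeds iff E₂/h₂ > λE₁/(1+λh₁). Equality gives the switch point.
λE₁h₂ = E₂ + λE₂h₁ ⇒ λ = E₂/(E₁h₂ − E₂h₁) = 14/(440.9 − 218.4) = 0.06292 per s.

0.063 per s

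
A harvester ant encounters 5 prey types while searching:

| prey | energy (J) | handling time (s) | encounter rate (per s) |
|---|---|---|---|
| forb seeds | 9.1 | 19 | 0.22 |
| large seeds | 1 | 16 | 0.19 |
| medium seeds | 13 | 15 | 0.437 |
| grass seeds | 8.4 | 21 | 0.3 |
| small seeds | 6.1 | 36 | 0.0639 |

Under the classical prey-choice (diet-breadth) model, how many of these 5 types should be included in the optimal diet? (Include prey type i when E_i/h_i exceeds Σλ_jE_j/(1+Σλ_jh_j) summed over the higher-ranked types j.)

Rank by E/h (J/s): medium seeds 0.867, forb seeds 0.479, grass seeds 0.4, small seeds 0.169, large seeds 0.0625. Include each in turn until the next type's E/h falls below the running intake rate.
Rate on top 1: 0.752. forb seeds: 0.479 < 0.752 → exclude; stop.
Optimal diet: medium seeds — 1 of 5 types.

1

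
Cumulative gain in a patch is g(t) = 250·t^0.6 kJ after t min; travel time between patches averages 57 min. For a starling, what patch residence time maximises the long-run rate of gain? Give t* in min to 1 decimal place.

By the marginal value theorem, leave when the instantaneous gain rate g'(t) equals the habitat-wide average g(t)/(T + t).
g'(t) = 0.6·250·t^-0.4. Setting 0.6·250·t^-0.4 = 250·t^0.6/(57+t) gives 0.6(57+t) = t, so 0.40·t = 0.6×57.
t* = 0.6×57/0.40 = 85.5 min.

85.5 min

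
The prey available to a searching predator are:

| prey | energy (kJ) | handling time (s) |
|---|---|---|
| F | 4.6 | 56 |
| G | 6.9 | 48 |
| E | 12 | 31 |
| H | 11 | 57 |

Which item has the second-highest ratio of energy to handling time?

In descending order of E/h:
E: 12/31 = 0.387 kJ/s
H: 11/57 = 0.193 kJ/s
G: 6.9/48 = 0.144 kJ/s
F: 4.6/56 = 0.0821 kJ/s

H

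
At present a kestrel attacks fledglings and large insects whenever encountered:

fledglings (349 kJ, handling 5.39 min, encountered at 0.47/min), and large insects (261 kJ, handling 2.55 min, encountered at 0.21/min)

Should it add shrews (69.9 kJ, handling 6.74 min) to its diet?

No

Current rate: (0.47×349 + 0.21×261)/(1 + 0.47×5.39 + 0.21×2.55) = 53.78 kJ/min.
shrews: E/h = 69.9/6.74 = 10.37 kJ/min.
Since 10.37 < R, time spent handling shrews is better spent searching.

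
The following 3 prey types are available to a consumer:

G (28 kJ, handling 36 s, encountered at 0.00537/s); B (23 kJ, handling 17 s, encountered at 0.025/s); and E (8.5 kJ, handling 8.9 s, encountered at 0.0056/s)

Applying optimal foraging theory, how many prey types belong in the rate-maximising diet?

E/h in descending order: B 1.35, E 0.955, G 0.778 kJ/s. The optimal diet is the largest prefix of this list for which every included type satisfies E_i/h_i > R on the types above it.
Rate on top 1: 0.4035. E: 0.955 > 0.4035 → include.
Rate on top 2: 0.4221. G: 0.778 > 0.4221 → include.
Optimal diet: B, E, G — 3 of 3 types.

3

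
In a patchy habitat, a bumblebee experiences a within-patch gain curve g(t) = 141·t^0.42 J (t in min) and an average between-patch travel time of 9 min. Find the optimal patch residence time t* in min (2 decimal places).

Maximise g(t)/(T+t): set derivative to zero → g'(t)(T+t) = g(t).
g'(t) = 0.42·141·t^-0.58. Setting 0.42·141·t^-0.58 = 141·t^0.42/(9+t) gives 0.42(9+t) = t, so 0.58·t = 0.42×9.
t* = 0.42×9/0.58 = 6.517 min.

6.52 min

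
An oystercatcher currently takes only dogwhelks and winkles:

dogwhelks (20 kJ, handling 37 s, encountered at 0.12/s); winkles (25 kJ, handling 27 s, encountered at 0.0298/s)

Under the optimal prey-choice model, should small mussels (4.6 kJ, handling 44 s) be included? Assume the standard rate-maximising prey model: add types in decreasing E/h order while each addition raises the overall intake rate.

No

On dogwhelks and winkles alone, R = ΣλE/(1+Σλh) = 3.145/6.245 = 0.5036 kJ/s.
Profitability of small mussels: 4.6/44 = 0.1045 kJ/s.
0.1045 < 0.5036, so adding small mussels would lower the average — exclude it.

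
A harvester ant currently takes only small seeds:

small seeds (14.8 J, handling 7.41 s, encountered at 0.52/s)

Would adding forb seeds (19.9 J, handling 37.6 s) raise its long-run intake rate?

Intake rate on the current diet: R = (0.52×14.8) / (1 + 0.52×7.41) = 7.696/4.853 = 1.586 J/s.
Profitability of forb seeds: 19.9/37.6 = 0.5293 J/s.
0.5293 < 1.586, so adding forb seeds would lower the average — exclude it.

No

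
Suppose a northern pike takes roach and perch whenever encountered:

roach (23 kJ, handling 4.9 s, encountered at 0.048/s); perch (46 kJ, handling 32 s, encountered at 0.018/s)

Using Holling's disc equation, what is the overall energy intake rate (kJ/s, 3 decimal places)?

1.067 kJ/s

Energy encountered per unit search time: 0.048×23 + 0.018×46 = 1.932 kJ/s.
Handling time per unit search time: 0.048×4.9 + 0.018×32 = 0.8112.
Rate = 1.932/(1 + 0.8112) = 1.067 kJ/s.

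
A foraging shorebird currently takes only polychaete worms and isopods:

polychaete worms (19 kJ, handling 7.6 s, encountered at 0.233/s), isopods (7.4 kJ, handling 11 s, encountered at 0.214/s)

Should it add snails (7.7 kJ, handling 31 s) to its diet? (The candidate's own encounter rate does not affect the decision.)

No

On polychaete worms and isopods alone, R = ΣλE/(1+Σλh) = 6.011/5.125 = 1.173 kJ/s.
snails: E/h = 7.7/31 = 0.2484 kJ/s.
Since 0.2484 < R, time spent handling snails is better spent searching.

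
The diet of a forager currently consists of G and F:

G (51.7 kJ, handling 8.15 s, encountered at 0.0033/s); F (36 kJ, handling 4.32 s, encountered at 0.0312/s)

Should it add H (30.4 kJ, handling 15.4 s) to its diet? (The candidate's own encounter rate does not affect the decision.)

Yes

Intake rate on the current diet: R = (0.0033×51.7 + 0.0312×36) / (1 + 0.0033×8.15 + 0.0312×4.32) = 1.294/1.162 = 1.114 kJ/s.
Profitability of H: 30.4/15.4 = 1.974 kJ/s.
Since 1.974 > R, including H increases the long-run rate.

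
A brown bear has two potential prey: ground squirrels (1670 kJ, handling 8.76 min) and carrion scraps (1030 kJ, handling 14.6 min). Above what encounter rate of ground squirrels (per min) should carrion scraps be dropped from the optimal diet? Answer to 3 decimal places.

At the threshold, the rate on ground squirrels alone equals the profitability of carrion scraps: λ·1670/(1 + λ·8.76) = 1030/14.6 = 70.55.
Rearranging, λ(1670 − 70.55×8.76) = 70.55, so λ = 70.55/1052 = 0.06706 per min.

0.067 per min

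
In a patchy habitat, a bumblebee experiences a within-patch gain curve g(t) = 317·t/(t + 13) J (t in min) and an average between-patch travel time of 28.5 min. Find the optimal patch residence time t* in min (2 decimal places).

19.25 min

Optimal t* satisfies g'(t*) = g(t*)/(T + t*).
g'(t) = 317·13/(t + 13)². Setting 317·13/(t+13)² = 317t/[(t+13)(28.5+t)] gives 13(28.5+t) = t(t+13), so t² = 13×28.5 = 370.5.
t* = √370.5 = 19.25 min.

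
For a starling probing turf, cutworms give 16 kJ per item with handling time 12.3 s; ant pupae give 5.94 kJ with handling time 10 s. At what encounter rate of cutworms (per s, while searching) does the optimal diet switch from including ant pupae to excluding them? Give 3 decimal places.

0.068 per s

At the threshold, the rate on cutworms alone equals the profitability of ant pupae: λ·16/(1 + λ·12.3) = 5.94/10 = 0.594.
Rearranging, λ(16 − 0.594×12.3) = 0.594, so λ = 0.594/8.694 = 0.06832 per s.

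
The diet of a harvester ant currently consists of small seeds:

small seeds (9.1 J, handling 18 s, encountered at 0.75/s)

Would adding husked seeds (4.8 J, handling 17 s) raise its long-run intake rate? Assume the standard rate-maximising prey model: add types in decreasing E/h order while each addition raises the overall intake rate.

Current rate: (0.75×9.1)/(1 + 0.75×18) = 0.4707 J/s.
husked seeds: E/h = 4.8/17 = 0.2824 J/s.
0.2824 < 0.4707, so adding husked seeds would lower the average — exclude it.

No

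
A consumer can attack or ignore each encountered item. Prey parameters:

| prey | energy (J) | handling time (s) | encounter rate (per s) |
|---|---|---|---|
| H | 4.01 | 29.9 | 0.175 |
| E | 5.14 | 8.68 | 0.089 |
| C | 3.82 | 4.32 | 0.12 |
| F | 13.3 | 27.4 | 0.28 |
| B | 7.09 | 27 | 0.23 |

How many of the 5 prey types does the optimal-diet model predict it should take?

Rank by E/h (J/s): C 0.884, E 0.592, F 0.485, B 0.263, H 0.134. Include each in turn until the next type's E/h falls below the running intake rate.
Rate on top 1: 0.3019. E: 0.592 > 0.3019 → include.
Rate on top 2: 0.3998. F: 0.485 > 0.3998 → include.
Rate on top 3: 0.4657. B: 0.263 < 0.4657 → exclude; stop.
Optimal diet: C, E, F — 3 of 5 types.

3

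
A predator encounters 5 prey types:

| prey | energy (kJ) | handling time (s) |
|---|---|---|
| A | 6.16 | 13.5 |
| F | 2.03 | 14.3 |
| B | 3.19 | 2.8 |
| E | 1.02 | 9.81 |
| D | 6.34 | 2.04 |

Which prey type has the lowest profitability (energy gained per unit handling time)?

E

Profitability E/h (kJ/s): A = 6.16/13.5 = 0.456, F = 2.03/14.3 = 0.142, B = 3.19/2.8 = 1.14, E = 1.02/9.81 = 0.104, D = 6.34/2.04 = 3.11.
Ranked: D > B > A > F > E.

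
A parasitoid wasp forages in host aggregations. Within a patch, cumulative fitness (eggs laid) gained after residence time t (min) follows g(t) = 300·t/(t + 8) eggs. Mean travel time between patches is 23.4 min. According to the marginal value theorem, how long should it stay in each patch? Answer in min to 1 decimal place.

Optimal t* satisfies g'(t*) = g(t*)/(T + t*).
g'(t) = 300·8/(t + 8)². Setting 300·8/(t+8)² = 300t/[(t+8)(23.4+t)] gives 8(23.4+t) = t(t+8), so t² = 8×23.4 = 187.2.
t* = √187.2 = 13.68 min.

13.7 min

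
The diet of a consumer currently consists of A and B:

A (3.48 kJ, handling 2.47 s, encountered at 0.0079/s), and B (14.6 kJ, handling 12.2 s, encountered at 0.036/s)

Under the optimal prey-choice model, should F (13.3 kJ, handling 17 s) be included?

Current rate: (0.0079×3.48 + 0.036×14.6)/(1 + 0.0079×2.47 + 0.036×12.2) = 0.3792 kJ/s.
Profitability of F: 13.3/17 = 0.7824 kJ/s.
Since 0.7824 > R, including F increases the long-run rate.

Yes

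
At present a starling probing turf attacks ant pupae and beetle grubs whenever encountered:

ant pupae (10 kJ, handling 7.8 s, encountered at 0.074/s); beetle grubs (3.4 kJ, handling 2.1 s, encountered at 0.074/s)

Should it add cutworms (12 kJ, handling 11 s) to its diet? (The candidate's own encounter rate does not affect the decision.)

Current rate: (0.074×10 + 0.074×3.4)/(1 + 0.074×7.8 + 0.074×2.1) = 0.5723 kJ/s.
Profitability of cutworms: 12/11 = 1.091 kJ/s.
Since 1.091 > R, including cutworms increases the long-run rate.

Yes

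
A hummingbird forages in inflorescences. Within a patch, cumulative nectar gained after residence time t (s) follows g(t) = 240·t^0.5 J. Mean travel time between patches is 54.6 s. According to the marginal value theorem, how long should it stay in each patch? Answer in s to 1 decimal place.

Optimal t* satisfies g'(t*) = g(t*)/(T + t*).
g'(t) = 0.5·240·t^-0.5. Setting 0.5·240·t^-0.5 = 240·t^0.5/(54.6+t) gives 0.5(54.6+t) = t, so 0.50·t = 0.5×54.6.
t* = 0.5×54.6/0.50 = 54.6 s.

54.6 s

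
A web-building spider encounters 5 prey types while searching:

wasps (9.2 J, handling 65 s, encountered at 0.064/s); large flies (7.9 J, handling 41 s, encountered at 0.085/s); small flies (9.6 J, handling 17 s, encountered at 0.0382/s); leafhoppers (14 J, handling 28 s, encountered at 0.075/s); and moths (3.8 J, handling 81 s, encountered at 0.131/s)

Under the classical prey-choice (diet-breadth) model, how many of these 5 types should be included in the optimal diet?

2

E/h in descending order: small flies 0.565, leafhoppers 0.5, large flies 0.193, wasps 0.142, moths 0.0469 J/s. The optimal diet is the largest prefix of this list for which every included type satisfies E_i/h_i > R on the types above it.
Rate on top 1: 0.2223. leafhoppers: 0.5 > 0.2223 → include.
Rate on top 2: 0.3779. large flies: 0.193 < 0.3779 → exclude; stop.
Optimal diet: small flies, leafhoppers — 2 of 5 types.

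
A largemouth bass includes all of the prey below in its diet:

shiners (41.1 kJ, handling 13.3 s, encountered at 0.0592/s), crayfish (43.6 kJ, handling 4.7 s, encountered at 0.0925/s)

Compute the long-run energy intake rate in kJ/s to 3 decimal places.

2.910 kJ/s

R = Σλ_iE_i / (1 + Σλ_ih_i)
Numerator: 0.0592×41.1 + 0.0925×43.6 = 6.466
Denominator: 1 + 0.0592×13.3 + 0.0925×4.7 = 2.222
R = 6.466/2.222 = 2.91 kJ/s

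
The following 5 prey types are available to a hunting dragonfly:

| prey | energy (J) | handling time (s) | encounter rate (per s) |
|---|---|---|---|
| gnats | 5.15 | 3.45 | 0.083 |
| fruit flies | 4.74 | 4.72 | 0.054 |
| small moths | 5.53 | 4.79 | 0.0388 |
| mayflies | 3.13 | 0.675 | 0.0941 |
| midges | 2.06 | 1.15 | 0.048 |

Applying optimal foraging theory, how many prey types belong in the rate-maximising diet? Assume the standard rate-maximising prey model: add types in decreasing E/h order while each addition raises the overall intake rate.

5

Rank by E/h (J/s): mayflies 4.64, midges 1.79, gnats 1.49, small moths 1.15, fruit flies 1. Include each in turn until the next type's E/h falls below the running intake rate.
Rate on top 1: 0.2769. midges: 1.79 > 0.2769 → include.
Rate on top 2: 0.3517. gnats: 1.49 > 0.3517 → include.
Rate on top 3: 0.5842. small moths: 1.15 > 0.5842 → include.
Rate on top 4: 0.6508. fruit flies: 1 > 0.6508 → include.
Optimal diet: mayflies, midges, gnats, small moths, fruit flies — 5 of 5 types.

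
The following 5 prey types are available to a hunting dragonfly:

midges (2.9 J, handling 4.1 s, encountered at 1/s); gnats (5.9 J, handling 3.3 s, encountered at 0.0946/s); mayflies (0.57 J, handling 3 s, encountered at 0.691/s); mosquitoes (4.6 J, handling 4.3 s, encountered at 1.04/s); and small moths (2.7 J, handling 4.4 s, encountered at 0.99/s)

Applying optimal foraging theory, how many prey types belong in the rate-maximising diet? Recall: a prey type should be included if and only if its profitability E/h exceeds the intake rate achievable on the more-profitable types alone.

E/h in descending order: gnats 1.79, mosquitoes 1.07, midges 0.707, small moths 0.614, mayflies 0.19 J/s. The optimal diet is the largest prefix of this list for which every included type satisfies E_i/h_i > R on the types above it.
Rate on top 1: 0.4254. mosquitoes: 1.07 > 0.4254 → include.
Rate on top 2: 0.9236. midges: 0.707 < 0.9236 → exclude; stop.
Optimal diet: gnats, mosquitoes — 2 of 5 types.

2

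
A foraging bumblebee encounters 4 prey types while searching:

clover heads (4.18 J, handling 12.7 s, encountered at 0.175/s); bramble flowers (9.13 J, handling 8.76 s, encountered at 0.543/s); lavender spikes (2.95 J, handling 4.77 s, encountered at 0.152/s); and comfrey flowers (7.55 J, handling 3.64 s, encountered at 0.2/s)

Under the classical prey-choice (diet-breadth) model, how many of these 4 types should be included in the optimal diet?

E/h in descending order: comfrey flowers 2.07, bramble flowers 1.04, lavender spikes 0.618, clover heads 0.329 J/s. The optimal diet is the largest prefix of this list for which every included type satisfies E_i/h_i > R on the types above it.
Rate on top 1: 0.8738. bramble flowers: 1.04 > 0.8738 → include.
Rate on top 2: 0.9974. lavender spikes: 0.618 < 0.9974 → exclude; stop.
Optimal diet: comfrey flowers, bramble flowers — 2 of 4 types.

2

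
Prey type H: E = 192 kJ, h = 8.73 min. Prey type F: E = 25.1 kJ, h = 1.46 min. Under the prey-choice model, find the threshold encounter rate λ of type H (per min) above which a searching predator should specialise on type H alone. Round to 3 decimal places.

At the threshold, the rate on type H alone equals the profitability of type F: λ·192/(1 + λ·8.73) = 25.1/1.46 = 17.19.
Rearranging, λ(192 − 17.19×8.73) = 17.19, so λ = 17.19/41.92 = 0.4102 per min.

0.410 per min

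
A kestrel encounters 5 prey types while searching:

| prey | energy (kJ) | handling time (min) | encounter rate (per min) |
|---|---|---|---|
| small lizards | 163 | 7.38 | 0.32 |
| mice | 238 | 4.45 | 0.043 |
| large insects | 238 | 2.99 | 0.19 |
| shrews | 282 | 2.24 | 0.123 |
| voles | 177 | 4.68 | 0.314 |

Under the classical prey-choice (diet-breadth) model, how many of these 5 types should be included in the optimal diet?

Rank by E/h (kJ/min): shrews 126, large insects 79.6, mice 53.5, voles 37.8, small lizards 22.1. Include each in turn until the next type's E/h falls below the running intake rate.
Rate on top 1: 27.19. large insects: 79.6 > 27.19 → include.
Rate on top 2: 43.34. mice: 53.5 > 43.34 → include.
Rate on top 3: 44.3. voles: 37.8 < 44.3 → exclude; stop.
Optimal diet: shrews, large insects, mice — 3 of 5 types.

3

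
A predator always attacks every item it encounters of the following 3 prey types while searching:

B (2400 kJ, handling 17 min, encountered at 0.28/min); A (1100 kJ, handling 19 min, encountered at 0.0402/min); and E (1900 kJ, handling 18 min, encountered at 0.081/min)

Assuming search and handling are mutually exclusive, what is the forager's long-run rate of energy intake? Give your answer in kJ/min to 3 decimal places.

109.013 kJ/min

R = Σλ_iE_i / (1 + Σλ_ih_i)
Numerator: 0.28×2400 + 0.0402×1100 + 0.081×1900 = 870.1
Denominator: 1 + 0.28×17 + 0.0402×19 + 0.081×18 = 7.982
R = 870.1/7.982 = 109 kJ/min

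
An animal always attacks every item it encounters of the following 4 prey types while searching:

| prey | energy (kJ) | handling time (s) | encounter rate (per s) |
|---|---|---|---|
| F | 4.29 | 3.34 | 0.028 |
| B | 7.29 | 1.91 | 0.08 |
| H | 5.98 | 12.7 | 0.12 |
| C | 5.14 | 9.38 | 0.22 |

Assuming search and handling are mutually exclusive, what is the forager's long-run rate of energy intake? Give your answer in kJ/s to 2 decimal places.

Energy encountered per unit search time: 0.028×4.29 + 0.08×7.29 + 0.12×5.98 + 0.22×5.14 = 2.552 kJ/s.
Handling time per unit search time: 0.028×3.34 + 0.08×1.91 + 0.12×12.7 + 0.22×9.38 = 3.834.
Rate = 2.552/(1 + 3.834) = 0.5279 kJ/s.

0.53 kJ/s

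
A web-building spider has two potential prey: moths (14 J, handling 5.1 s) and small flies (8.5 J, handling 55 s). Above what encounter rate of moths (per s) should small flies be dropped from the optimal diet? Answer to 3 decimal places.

0.012 per s

Drop small flies once their profitability E₂/h₂ falls below the rate achievable on moths alone: E₂/h₂ = λE₁/(1 + λh₁).
Solve for λ: λE₁h₂ = E₂(1 + λh₁) → λ(E₁h₂ − E₂h₁) = E₂ → λ = E₂/(E₁h₂ − E₂h₁).
λ = 8.5/(14×55 − 8.5×5.1) = 8.5/726.6 = 0.0117 per s.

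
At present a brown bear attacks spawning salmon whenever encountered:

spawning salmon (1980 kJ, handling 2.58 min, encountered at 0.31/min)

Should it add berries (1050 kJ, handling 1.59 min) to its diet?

Yes

Intake rate on the current diet: R = (0.31×1980) / (1 + 0.31×2.58) = 613.8/1.8 = 341 kJ/min.
berries: E/h = 1050/1.59 = 660.4 kJ/min.
Since 660.4 > R, including berries increases the long-run rate.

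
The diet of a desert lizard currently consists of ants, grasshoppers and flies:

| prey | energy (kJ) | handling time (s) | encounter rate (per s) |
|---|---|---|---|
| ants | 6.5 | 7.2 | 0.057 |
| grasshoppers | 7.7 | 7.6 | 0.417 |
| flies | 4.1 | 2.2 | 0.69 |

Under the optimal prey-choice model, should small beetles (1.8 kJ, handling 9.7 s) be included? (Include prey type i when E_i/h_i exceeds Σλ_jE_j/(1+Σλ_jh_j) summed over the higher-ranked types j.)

Intake rate on the current diet: R = (0.057×6.5 + 0.417×7.7 + 0.69×4.1) / (1 + 0.057×7.2 + 0.417×7.6 + 0.69×2.2) = 6.41/6.098 = 1.051 kJ/s.
Profitability of small beetles: 1.8/9.7 = 0.1856 kJ/s.
0.1856 < 1.051, so adding small beetles would lower the average — exclude it.

No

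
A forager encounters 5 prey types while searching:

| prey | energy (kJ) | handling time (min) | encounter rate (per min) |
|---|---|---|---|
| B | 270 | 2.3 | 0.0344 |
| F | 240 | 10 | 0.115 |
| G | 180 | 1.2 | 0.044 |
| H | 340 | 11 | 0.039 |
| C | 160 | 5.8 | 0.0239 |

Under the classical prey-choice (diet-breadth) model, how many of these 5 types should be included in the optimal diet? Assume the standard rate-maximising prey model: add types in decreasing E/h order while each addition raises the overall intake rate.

5

Rank by E/h (kJ/min): G 150, B 117, H 30.9, C 27.6, F 24. Include each in turn until the next type's E/h falls below the running intake rate.
Rate on top 1: 7.523. B: 117 > 7.523 → include.
Rate on top 2: 15.2. H: 30.9 > 15.2 → include.
Rate on top 3: 19.52. C: 27.6 > 19.52 → include.
Rate on top 4: 20.18. F: 24 > 20.18 → include.
Optimal diet: G, B, H, C, F — 5 of 5 types.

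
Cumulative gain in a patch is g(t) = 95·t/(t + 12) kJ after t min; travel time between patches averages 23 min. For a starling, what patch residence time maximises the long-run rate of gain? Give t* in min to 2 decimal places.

16.61 min

Optimal t* satisfies g'(t*) = g(t*)/(T + t*).
g'(t) = 95·12/(t + 12)². Setting 95·12/(t+12)² = 95t/[(t+12)(23+t)] gives 12(23+t) = t(t+12), so t² = 12×23 = 276.
t* = √276 = 16.61 min.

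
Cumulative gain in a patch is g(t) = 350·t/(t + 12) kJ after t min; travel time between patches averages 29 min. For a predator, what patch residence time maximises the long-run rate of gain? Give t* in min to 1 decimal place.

18.7 min

By the marginal value theorem, leave when the instantaneous gain rate g'(t) equals the habitat-wide average g(t)/(T + t).
g'(t) = 350·12/(t + 12)². Setting 350·12/(t+12)² = 350t/[(t+12)(29+t)] gives 12(29+t) = t(t+12), so t² = 12×29 = 348.
t* = √348 = 18.65 min.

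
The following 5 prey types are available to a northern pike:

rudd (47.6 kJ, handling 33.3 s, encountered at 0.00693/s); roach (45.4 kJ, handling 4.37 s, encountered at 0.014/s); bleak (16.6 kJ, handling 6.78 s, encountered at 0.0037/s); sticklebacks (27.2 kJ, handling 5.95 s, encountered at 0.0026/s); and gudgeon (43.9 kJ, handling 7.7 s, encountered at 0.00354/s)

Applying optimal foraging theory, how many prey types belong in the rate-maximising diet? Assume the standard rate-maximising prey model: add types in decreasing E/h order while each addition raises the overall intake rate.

E/h in descending order: roach 10.4, gudgeon 5.7, sticklebacks 4.57, bleak 2.45, rudd 1.43 kJ/s. The optimal diet is the largest prefix of this list for which every included type satisfies E_i/h_i > R on the types above it.
Rate on top 1: 0.599. gudgeon: 5.7 > 0.599 → include.
Rate on top 2: 0.7267. sticklebacks: 4.57 > 0.7267 → include.
Rate on top 3: 0.7806. bleak: 2.45 > 0.7806 → include.
Rate on top 4: 0.8177. rudd: 1.43 > 0.8177 → include.
Optimal diet: roach, gudgeon, sticklebacks, bleak, rudd — 5 of 5 types.

5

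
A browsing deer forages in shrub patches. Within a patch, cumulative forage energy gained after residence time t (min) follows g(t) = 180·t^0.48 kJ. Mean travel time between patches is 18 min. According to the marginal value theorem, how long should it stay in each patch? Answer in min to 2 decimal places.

16.62 min

Optimal t* satisfies g'(t*) = g(t*)/(T + t*).
g'(t) = 0.48·180·t^-0.52. Setting 0.48·180·t^-0.52 = 180·t^0.48/(18+t) gives 0.48(18+t) = t, so 0.52·t = 0.48×18.
t* = 0.48×18/0.52 = 16.62 min.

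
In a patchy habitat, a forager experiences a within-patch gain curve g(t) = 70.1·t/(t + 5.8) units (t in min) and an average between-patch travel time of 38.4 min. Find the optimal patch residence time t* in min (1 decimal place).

Optimal t* satisfies g'(t*) = g(t*)/(T + t*).
g'(t) = 70.1·5.8/(t + 5.8)². Setting 70.1·5.8/(t+5.8)² = 70.1t/[(t+5.8)(38.4+t)] gives 5.8(38.4+t) = t(t+5.8), so t² = 5.8×38.4 = 222.7.
t* = √222.7 = 14.92 min.

14.9 min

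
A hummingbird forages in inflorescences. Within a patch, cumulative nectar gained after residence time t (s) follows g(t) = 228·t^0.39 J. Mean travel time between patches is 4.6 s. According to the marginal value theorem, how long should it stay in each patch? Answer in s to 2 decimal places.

Maximise g(t)/(T+t): set derivative to zero → g'(t)(T+t) = g(t).
g'(t) = 0.39·228·t^-0.61. Setting 0.39·228·t^-0.61 = 228·t^0.39/(4.6+t) gives 0.39(4.6+t) = t, so 0.61·t = 0.39×4.6.
t* = 0.39×4.6/0.61 = 2.941 s.

2.94 s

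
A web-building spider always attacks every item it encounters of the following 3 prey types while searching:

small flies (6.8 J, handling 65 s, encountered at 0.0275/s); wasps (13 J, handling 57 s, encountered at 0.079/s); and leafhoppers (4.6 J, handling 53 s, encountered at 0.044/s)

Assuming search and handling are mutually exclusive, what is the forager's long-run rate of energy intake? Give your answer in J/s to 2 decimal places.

0.15 J/s

R = Σλ_iE_i / (1 + Σλ_ih_i)
Numerator: 0.0275×6.8 + 0.079×13 + 0.044×4.6 = 1.416
Denominator: 1 + 0.0275×65 + 0.079×57 + 0.044×53 = 9.623
R = 1.416/9.623 = 0.1472 J/s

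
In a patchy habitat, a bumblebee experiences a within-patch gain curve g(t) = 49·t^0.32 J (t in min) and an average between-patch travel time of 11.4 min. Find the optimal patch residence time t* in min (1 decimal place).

5.4 min

Optimal t* satisfies g'(t*) = g(t*)/(T + t*).
g'(t) = 0.32·49·t^-0.68. Setting 0.32·49·t^-0.68 = 49·t^0.32/(11.4+t) gives 0.32(11.4+t) = t, so 0.68·t = 0.32×11.4.
t* = 0.32×11.4/0.68 = 5.365 min.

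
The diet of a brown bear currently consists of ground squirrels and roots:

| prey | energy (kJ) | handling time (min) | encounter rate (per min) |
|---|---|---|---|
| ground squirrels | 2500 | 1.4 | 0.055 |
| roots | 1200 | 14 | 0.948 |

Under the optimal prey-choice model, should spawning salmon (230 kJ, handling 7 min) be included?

Intake rate on the current diet: R = (0.055×2500 + 0.948×1200) / (1 + 0.055×1.4 + 0.948×14) = 1275/14.35 = 88.86 kJ/min.
spawning salmon: E/h = 230/7 = 32.86 kJ/min.
Since 32.86 < R, time spent handling spawning salmon is better spent searching.

No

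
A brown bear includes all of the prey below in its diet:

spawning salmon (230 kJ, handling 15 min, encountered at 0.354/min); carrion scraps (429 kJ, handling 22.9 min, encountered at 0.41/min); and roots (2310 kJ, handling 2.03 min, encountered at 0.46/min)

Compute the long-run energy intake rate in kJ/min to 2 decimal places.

Energy encountered per unit search time: 0.354×230 + 0.41×429 + 0.46×2310 = 1320 kJ/min.
Handling time per unit search time: 0.354×15 + 0.41×22.9 + 0.46×2.03 = 15.63.
Rate = 1320/(1 + 15.63) = 79.36 kJ/min.

79.36 kJ/min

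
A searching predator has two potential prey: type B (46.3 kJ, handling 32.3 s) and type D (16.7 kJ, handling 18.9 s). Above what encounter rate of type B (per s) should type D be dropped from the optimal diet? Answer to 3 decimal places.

At the threshold, the rate on type B alone equals the profitability of type D: λ·46.3/(1 + λ·32.3) = 16.7/18.9 = 0.8836.
Rearranging, λ(46.3 − 0.8836×32.3) = 0.8836, so λ = 0.8836/17.76 = 0.04975 per s.

0.050 per s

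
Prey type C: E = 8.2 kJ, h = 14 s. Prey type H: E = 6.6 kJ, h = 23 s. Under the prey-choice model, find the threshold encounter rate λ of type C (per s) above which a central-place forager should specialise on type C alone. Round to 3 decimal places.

At the threshold, the rate on type C alone equals the profitability of type H: λ·8.2/(1 + λ·14) = 6.6/23 = 0.287.
Rearranging, λ(8.2 − 0.287×14) = 0.287, so λ = 0.287/4.183 = 0.06861 per s.

0.069 per s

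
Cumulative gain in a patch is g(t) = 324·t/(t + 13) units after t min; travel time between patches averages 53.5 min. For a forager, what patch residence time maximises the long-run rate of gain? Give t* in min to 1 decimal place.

By the marginal value theorem, leave when the instantaneous gain rate g'(t) equals the habitat-wide average g(t)/(T + t).
g'(t) = 324·13/(t + 13)². Setting 324·13/(t+13)² = 324t/[(t+13)(53.5+t)] gives 13(53.5+t) = t(t+13), so t² = 13×53.5 = 695.5.
t* = √695.5 = 26.37 min.

26.4 min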